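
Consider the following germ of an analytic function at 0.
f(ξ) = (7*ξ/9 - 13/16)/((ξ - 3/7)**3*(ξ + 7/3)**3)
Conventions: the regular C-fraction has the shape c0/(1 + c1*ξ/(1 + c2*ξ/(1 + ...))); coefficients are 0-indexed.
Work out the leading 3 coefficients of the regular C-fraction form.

Taylor coefficients (expand at 0): a_0 = 13/16, a_1 = 487/126, a_2 = 110639/7056.
c0 = a_0 = 13/16. Peel one level at a time: if S = 1 + c*ξ/S' with S'(0) = 1, then c is the ξ-coefficient of S and S' = c*ξ/(S - 1).
S_1 = c0/f = 1 + (-3896/819)*ξ + (2234053/670761)*ξ^2 + ...; c1 = -3896/819.
S_2 = c1*ξ/(S_1 - 1) = 1 + (2234053/3190824)*ξ + ...; c2 = 2234053/3190824.

The regular C-fraction coefficients are [13/16, -3896/819, 2234053/3190824].


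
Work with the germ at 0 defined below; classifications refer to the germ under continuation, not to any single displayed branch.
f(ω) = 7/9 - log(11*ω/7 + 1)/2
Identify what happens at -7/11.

The term (-1/2)*log(1 - ω/(-7/11)) has argument 1 - -7/11/(-7/11) = 0 at -7/11: a logarithmic (infinitely-sheeted) branch point; the remaining terms are analytic or single-valued there.

The point is a logarithmic branch point.


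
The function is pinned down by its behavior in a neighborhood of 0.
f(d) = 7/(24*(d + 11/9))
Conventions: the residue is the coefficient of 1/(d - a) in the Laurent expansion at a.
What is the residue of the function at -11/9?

At the order-1 pole -11/9 set g(d) = (d - (-11/9))*f(d) = 7/24.
Simple pole: residue = g(a) at a = -11/9, which is 7/24.

The residue is 7/24.


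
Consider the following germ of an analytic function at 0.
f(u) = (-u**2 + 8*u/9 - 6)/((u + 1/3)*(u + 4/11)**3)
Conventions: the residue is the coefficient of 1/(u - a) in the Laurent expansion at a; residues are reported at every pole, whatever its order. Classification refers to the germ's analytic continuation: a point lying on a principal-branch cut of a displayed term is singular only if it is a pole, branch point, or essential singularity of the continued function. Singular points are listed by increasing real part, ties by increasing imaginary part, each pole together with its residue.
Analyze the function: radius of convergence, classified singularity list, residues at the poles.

Denominator factor (u + 4/11)^3: pole of order 3 at -4/11, modulus 4/11.
Denominator factor (u + 1/3): pole of order 1 at -1/3, modulus 1/3.
The radius of convergence is the smallest modulus among the singular points: 1/3.
At the order-3 pole -4/11 set g(u) = (u - (-4/11))^3*f(u) = (-u**2 + 8*u/9 - 6)/(u + 1/3).
Order-3 pole: residue = g''(a)/2; g''(-4/11) = 460526, so the residue is 230263.
At the order-1 pole -1/3 set g(u) = (u - (-1/3))*f(u) = (-u**2 + 8*u/9 - 6)/(u + 4/11)**3.
Simple pole: residue = g(a) at a = -1/3, which is -230263.
List the singular points by increasing real part (a conjugate pair: the negative imaginary part first).

Radius of convergence at 0: 1/3.
At -4/11: a pole of order 3; residue 230263.
At -1/3: a pole of order 1; residue -230263.


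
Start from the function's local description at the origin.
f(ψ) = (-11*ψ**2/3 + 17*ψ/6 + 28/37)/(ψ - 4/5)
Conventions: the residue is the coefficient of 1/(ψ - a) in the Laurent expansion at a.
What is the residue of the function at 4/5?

The residue is 626/925.

At the order-1 pole 4/5 set g(ψ) = (ψ - (4/5))*f(ψ) = -11*ψ**2/3 + 17*ψ/6 + 28/37.
Simple pole: residue = g(a) at a = 4/5, which is 626/925.


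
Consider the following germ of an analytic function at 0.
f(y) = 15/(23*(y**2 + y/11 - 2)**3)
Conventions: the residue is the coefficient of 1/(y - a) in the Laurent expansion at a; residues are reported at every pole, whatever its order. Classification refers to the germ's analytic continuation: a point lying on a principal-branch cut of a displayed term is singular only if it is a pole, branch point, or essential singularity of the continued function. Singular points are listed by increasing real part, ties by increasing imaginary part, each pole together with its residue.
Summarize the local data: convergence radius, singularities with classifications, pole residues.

Radius of convergence at 0: -1/22 + (1/22)*sqrt(969).
At -1/22 - (1/22)*sqrt(969): a pole of order 3; residue -(1610510/2325180423)*sqrt(969).
At -1/22 + (1/22)*sqrt(969): a pole of order 3; residue (1610510/2325180423)*sqrt(969).

Denominator factor (y**2 + y/11 - 2)^3: discriminant 969/121, real irrational roots -1/22 + (1/22)*sqrt(969) and -1/22 - (1/22)*sqrt(969); poles of order 3, moduli -1/22 + (1/22)*sqrt(969) and 1/22 + (1/22)*sqrt(969).
The radius of convergence is the smallest modulus among the singular points: -1/22 + (1/22)*sqrt(969).
The factor y**2 + y/11 - 2 splits as (y - a)(y - a') with a = -1/22 - (1/22)*sqrt(969), a' = -1/22 + (1/22)*sqrt(969). At the order-3 pole a set g(y) = (y - a)^3*f(y) = [15/23] / (y - a')^3.
Order-3 pole: residue = g''(a)/2; g''(-1/22 - (1/22)*sqrt(969)) = -(3221020/2325180423)*sqrt(969), so the residue is -(1610510/2325180423)*sqrt(969).
The factor y**2 + y/11 - 2 splits as (y - a)(y - a') with a = -1/22 + (1/22)*sqrt(969), a' = -1/22 - (1/22)*sqrt(969). At the order-3 pole a set g(y) = (y - a)^3*f(y) = [15/23] / (y - a')^3.
Order-3 pole: residue = g''(a)/2; g''(-1/22 + (1/22)*sqrt(969)) = (3221020/2325180423)*sqrt(969), so the residue is (1610510/2325180423)*sqrt(969).
List the singular points by increasing real part (a conjugate pair: the negative imaginary part first).


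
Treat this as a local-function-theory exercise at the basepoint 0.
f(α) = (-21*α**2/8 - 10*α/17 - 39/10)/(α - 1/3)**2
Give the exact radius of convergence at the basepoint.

Denominator factor (α - 1/3)^2: pole of order 2 at 1/3, modulus 1/3.
The radius of convergence is the smallest modulus among the singular points: 1/3.

The radius of convergence is 1/3.


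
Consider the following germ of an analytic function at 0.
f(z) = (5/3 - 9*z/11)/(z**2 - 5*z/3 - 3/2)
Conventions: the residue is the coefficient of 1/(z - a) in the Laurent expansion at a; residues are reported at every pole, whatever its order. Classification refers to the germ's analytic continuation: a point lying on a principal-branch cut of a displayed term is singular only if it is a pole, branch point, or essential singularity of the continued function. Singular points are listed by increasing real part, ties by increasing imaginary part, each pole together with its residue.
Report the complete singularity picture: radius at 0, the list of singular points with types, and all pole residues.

Radius of convergence at 0: -5/6 + (1/6)*sqrt(79).
At 5/6 - (1/6)*sqrt(79): a pole of order 1; residue -9/22 - (65/1738)*sqrt(79).
At 5/6 + (1/6)*sqrt(79): a pole of order 1; residue -9/22 + (65/1738)*sqrt(79).

Denominator factor (z**2 - 5*z/3 - 3/2): discriminant 79/9, real irrational roots 5/6 + (1/6)*sqrt(79) and 5/6 - (1/6)*sqrt(79); poles of order 1, moduli 5/6 + (1/6)*sqrt(79) and -5/6 + (1/6)*sqrt(79).
The radius of convergence is the smallest modulus among the singular points: -5/6 + (1/6)*sqrt(79).
The factor z**2 - 5*z/3 - 3/2 splits as (z - a)(z - a') with a = 5/6 - (1/6)*sqrt(79), a' = 5/6 + (1/6)*sqrt(79). At the order-1 pole a set g(z) = (z - a)*f(z) = [5/3 - 9*z/11] / (z - a').
Simple pole: residue = g(a) at a = 5/6 - (1/6)*sqrt(79), which is -9/22 - (65/1738)*sqrt(79).
The factor z**2 - 5*z/3 - 3/2 splits as (z - a)(z - a') with a = 5/6 + (1/6)*sqrt(79), a' = 5/6 - (1/6)*sqrt(79). At the order-1 pole a set g(z) = (z - a)*f(z) = [5/3 - 9*z/11] / (z - a').
Simple pole: residue = g(a) at a = 5/6 + (1/6)*sqrt(79), which is -9/22 + (65/1738)*sqrt(79).
List the singular points by increasing real part (a conjugate pair: the negative imaginary part first).


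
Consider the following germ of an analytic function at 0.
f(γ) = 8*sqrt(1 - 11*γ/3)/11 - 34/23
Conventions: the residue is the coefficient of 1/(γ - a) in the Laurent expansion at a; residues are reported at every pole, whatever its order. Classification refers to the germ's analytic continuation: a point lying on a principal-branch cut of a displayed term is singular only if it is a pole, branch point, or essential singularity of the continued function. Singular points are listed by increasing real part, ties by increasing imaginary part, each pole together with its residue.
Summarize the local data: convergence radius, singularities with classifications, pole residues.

Radius of convergence at 0: 3/11.
At 3/11: an algebraic (square-root) branch point.

Branch term (8/11)*sqrt(1 - γ/(3/11)): its argument vanishes at γ = 3/11, a square-root branch point, modulus 3/11.
The radius of convergence is the smallest modulus among the singular points: 3/11.


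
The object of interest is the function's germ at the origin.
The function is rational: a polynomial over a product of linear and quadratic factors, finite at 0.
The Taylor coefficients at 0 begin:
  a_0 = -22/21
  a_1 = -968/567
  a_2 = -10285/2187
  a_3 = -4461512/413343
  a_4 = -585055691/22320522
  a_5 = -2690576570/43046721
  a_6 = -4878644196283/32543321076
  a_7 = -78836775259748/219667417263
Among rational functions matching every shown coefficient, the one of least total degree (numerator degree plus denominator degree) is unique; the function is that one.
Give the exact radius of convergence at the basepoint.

The radius of convergence is -4/9 + (1/99)*sqrt(7282).

No rational of total degree below 2 reproduces all 8 coefficients; solving the [0/2] Pade equations on them gives f(σ) = 4/(7*(σ**2 + 8*σ/9 - 6/11)), whose expansion matches every shown term.
Denominator factor (σ**2 + 8*σ/9 - 6/11): discriminant 2648/891, real irrational roots -4/9 + (1/99)*sqrt(7282) and -4/9 - (1/99)*sqrt(7282); poles of order 1, moduli -4/9 + (1/99)*sqrt(7282) and 4/9 + (1/99)*sqrt(7282).
The radius of convergence is the smallest modulus among the singular points: -4/9 + (1/99)*sqrt(7282).


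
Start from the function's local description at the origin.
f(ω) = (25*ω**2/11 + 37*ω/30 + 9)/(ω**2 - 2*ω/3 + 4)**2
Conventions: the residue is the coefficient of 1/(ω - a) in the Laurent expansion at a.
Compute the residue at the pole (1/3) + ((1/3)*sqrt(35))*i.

The factor ω**2 - 2*ω/3 + 4 splits as (ω - a)(ω - a') with a = (1/3) + ((1/3)*sqrt(35))*i, a' = (1/3) - ((1/3)*sqrt(35))*i. At the order-2 pole a set g(ω) = (ω - a)^2*f(ω) = [25*ω**2/11 + 37*ω/30 + 9] / (ω - a')^2.
Order-2 pole: residue = g'(a); g'((1/3) + ((1/3)*sqrt(35))*i) = -((54951/539000)*sqrt(35))*i, so the residue is -((54951/539000)*sqrt(35))*i.

The residue is -((54951/539000)*sqrt(35))*i.


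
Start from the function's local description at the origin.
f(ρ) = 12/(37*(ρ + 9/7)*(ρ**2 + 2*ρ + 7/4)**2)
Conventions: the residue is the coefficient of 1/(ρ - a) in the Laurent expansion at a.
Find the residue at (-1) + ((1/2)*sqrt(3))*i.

The factor ρ**2 + 2*ρ + 7/4 splits as (ρ - a)(ρ - a') with a = (-1) + ((1/2)*sqrt(3))*i, a' = (-1) - ((1/2)*sqrt(3))*i. At the order-2 pole a set g(ρ) = (ρ - a)^2*f(ρ) = [12/(37*(ρ + 9/7))] / (ρ - a')^2.
Order-2 pole: residue = g'(a); g'((-1) + ((1/2)*sqrt(3))*i) = (-230496/983053) - ((204736/2949159)*sqrt(3))*i, so the residue is (-230496/983053) - ((204736/2949159)*sqrt(3))*i.

The residue is (-230496/983053) - ((204736/2949159)*sqrt(3))*i.


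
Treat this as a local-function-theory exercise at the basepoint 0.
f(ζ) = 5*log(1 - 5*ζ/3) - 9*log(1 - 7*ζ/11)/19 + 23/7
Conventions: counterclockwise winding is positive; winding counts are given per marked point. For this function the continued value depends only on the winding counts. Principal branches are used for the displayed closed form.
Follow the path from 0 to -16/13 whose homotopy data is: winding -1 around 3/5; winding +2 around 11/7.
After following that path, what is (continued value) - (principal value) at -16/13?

Continued minus principal equals -(226/19)*pi*i.

The rational part is single-valued and drops out of the difference; each branch term changes only by its own monodromy.
(-9/19)*log(1 - ζ/(11/7)): each positive loop around 11/7 adds 2*pi*i to the log, so winding +2 contributes (-9/19)*(2)*2*pi*i = -(36/19)*pi*i.
(5)*log(1 - ζ/(3/5)): each positive loop around 3/5 adds 2*pi*i to the log, so winding -1 contributes (5)*(-1)*2*pi*i = -(10)*pi*i.
Summing the contributions at ζ = -16/13 gives -(226/19)*pi*i.


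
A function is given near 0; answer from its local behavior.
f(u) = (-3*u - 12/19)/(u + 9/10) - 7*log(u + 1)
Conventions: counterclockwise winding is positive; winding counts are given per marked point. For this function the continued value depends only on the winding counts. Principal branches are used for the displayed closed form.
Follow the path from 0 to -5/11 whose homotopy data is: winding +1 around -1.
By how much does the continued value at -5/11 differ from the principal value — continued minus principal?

Continued minus principal equals -(14)*pi*i.

The rational part is single-valued and drops out of the difference; each branch term changes only by its own monodromy.
(-7)*log(1 - u/(-1)): each positive loop around -1 adds 2*pi*i to the log, so winding +1 contributes (-7)*(1)*2*pi*i = -(14)*pi*i.
Summing the contributions at u = -5/11 gives -(14)*pi*i.


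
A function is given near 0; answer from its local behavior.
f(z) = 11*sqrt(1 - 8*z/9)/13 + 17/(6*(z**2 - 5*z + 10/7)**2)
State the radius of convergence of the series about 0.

Denominator factor (z**2 - 5*z + 10/7)^2: discriminant 135/7, real irrational roots 5/2 + (3/14)*sqrt(105) and 5/2 - (3/14)*sqrt(105); poles of order 2, moduli 5/2 + (3/14)*sqrt(105) and 5/2 - (3/14)*sqrt(105).
Branch term (11/13)*sqrt(1 - z/(9/8)): its argument vanishes at z = 9/8, a square-root branch point, modulus 9/8.
The radius of convergence is the smallest modulus among the singular points: 5/2 - (3/14)*sqrt(105).

The radius of convergence is 5/2 - (3/14)*sqrt(105).


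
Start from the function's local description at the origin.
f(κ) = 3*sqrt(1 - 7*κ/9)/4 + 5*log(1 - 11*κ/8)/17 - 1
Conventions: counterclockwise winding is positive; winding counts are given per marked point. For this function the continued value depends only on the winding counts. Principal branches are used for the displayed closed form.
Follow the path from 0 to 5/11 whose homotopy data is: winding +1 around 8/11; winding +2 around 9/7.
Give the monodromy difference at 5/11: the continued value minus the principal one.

The rational part is single-valued and drops out of the difference; each branch term changes only by its own monodromy.
(3/4)*sqrt(1 - κ/(9/7)): winding +2 is even, the square root returns to the same sheet, contribution 0.
(5/17)*log(1 - κ/(8/11)): each positive loop around 8/11 adds 2*pi*i to the log, so winding +1 contributes (5/17)*(1)*2*pi*i = (10/17)*pi*i.
Summing the contributions at κ = 5/11 gives (10/17)*pi*i.

Continued minus principal equals (10/17)*pi*i.


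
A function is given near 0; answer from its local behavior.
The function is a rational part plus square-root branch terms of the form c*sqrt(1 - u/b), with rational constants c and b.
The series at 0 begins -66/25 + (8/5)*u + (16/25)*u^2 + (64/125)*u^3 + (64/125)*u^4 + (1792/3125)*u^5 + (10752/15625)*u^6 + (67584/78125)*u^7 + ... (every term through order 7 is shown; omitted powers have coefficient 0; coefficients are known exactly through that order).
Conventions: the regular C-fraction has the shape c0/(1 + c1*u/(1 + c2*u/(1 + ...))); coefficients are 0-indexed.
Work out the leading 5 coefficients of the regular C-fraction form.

Taylor coefficients (read off): a_0 = -66/25, a_1 = 8/5, a_2 = 16/25, a_3 = 64/125, a_4 = 64/125.
c0 = a_0 = -66/25. Peel one level at a time: if S = 1 + c*u/S' with S'(0) = 1, then c is the u-coefficient of S and S' = c*u/(S - 1).
S_1 = c0/f = 1 + (20/33)*u + (664/1089)*u^2 + ...; c1 = 20/33.
S_2 = c1*u/(S_1 - 1) = 1 + (-166/165)*u + (-4/25)*u^2 + ...; c2 = -166/165.
S_3 = c2*u/(S_2 - 1) = 1 + (-66/415)*u + (-17556/172225)*u^2 + ...; c3 = -66/415.
S_4 = c3*u/(S_3 - 1) = 1 + (-266/415)*u + ...; c4 = -266/415.

The regular C-fraction coefficients are [-66/25, 20/33, -166/165, -66/415, -266/415].


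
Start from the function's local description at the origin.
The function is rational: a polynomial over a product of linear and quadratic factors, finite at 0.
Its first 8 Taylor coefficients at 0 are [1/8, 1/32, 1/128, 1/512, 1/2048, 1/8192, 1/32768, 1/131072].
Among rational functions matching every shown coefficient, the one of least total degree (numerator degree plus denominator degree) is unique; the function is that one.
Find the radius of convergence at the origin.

No rational of total degree below 1 reproduces all 8 coefficients; solving the [0/1] Pade equations on them gives f(j) = -1/(2*(j - 4)), whose expansion matches every shown term.
Denominator factor (j - 4): pole of order 1 at 4, modulus 4.
The radius of convergence is the smallest modulus among the singular points: 4.

The radius of convergence is 4.


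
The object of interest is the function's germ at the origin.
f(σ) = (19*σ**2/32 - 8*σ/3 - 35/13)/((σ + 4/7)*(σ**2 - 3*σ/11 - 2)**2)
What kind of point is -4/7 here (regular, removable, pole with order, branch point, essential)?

The point is a pole of order 1.

The denominator factor σ + 4/7 vanishes at -4/7 and appears to the power 1; the numerator there equals -3725/3822, nonzero, and no other factor vanishes.
Hence a pole whose order is the multiplicity, 1.


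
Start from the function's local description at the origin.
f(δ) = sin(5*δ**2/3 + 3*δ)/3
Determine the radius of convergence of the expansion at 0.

The radius of convergence is infinite.

The factor -sin(5*δ**2/3 + 3*δ) is entire and contributes no finite singular point.
The polynomial part has no poles.
No finite singular points: the Taylor series at 0 converges everywhere.


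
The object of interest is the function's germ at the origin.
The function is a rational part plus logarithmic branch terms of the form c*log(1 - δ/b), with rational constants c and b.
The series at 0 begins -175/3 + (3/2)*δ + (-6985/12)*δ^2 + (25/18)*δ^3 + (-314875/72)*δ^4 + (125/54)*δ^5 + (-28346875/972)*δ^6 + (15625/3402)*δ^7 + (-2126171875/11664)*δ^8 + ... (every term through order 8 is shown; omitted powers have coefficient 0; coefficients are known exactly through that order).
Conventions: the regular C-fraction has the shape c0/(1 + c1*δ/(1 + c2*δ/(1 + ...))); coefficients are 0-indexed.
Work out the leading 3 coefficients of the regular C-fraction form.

The regular C-fraction coefficients are [-175/3, 9/350, 611147/1575].

Taylor coefficients (read off): a_0 = -175/3, a_1 = 3/2, a_2 = -6985/12.
c0 = a_0 = -175/3. Peel one level at a time: if S = 1 + c*δ/S' with S'(0) = 1, then c is the δ-coefficient of S and S' = c*δ/(S - 1).
S_1 = c0/f = 1 + (9/350)*δ + (-611147/61250)*δ^2 + ...; c1 = 9/350.
S_2 = c1*δ/(S_1 - 1) = 1 + (611147/1575)*δ + ...; c2 = 611147/1575.


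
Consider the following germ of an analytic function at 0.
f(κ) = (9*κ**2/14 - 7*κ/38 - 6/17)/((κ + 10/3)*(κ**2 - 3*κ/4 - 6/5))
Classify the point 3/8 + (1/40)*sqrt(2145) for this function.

The denominator factor κ**2 - 3*κ/4 - 6/5 vanishes at 3/8 + (1/40)*sqrt(2145) and appears to the power 1; the numerator there equals 383619/723520 + (317/42560)*sqrt(2145), nonzero, and no other factor vanishes.
Hence a pole whose order is the multiplicity, 1.

The point is a pole of order 1.


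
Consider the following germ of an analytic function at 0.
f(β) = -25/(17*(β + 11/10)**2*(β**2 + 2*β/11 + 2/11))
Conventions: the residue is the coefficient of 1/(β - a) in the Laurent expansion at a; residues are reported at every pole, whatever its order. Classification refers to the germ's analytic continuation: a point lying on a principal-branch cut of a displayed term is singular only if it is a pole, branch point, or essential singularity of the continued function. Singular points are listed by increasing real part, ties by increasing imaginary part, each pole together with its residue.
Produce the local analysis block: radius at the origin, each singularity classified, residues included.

Radius of convergence at 0: (1/11)*sqrt(22).
At -11/10: a pole of order 2; residue -20350000/9739419.
At (-1/11) - ((1/11)*sqrt(21))*i: a pole of order 1; residue (10175000/9739419) - ((46846250/204527799)*sqrt(21))*i.
At (-1/11) + ((1/11)*sqrt(21))*i: a pole of order 1; residue (10175000/9739419) + ((46846250/204527799)*sqrt(21))*i.


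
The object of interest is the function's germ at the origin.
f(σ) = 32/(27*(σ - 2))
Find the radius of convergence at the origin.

The radius of convergence is 2.

Denominator factor (σ - 2): pole of order 1 at 2, modulus 2.
The radius of convergence is the smallest modulus among the singular points: 2.


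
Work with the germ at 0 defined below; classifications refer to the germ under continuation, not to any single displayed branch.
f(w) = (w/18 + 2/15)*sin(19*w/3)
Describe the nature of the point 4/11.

The point is a regular point.

There is no denominator, hence no pole anywhere.
The factor sin(19*w/3) is entire.
So the germ continues analytically to 4/11.


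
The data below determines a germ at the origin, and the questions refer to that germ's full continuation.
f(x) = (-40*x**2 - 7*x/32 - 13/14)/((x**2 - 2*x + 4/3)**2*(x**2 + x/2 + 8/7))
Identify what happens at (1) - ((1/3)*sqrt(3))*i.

The point is a pole of order 2.

The denominator factor x**2 - 2*x + 4/3 vanishes at (1) - ((1/3)*sqrt(3))*i and appears to the power 2; the numerator there equals (-18691/672) + ((2567/96)*sqrt(3))*i, nonzero, and no other factor vanishes.
Hence a pole whose order is the multiplicity, 2.


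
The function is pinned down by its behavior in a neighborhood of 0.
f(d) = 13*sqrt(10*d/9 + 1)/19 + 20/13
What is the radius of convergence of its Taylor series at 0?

The radius of convergence is 9/10.

Branch term (13/19)*sqrt(1 - d/(-9/10)): its argument vanishes at d = -9/10, a square-root branch point, modulus 9/10.
The radius of convergence is the smallest modulus among the singular points: 9/10.


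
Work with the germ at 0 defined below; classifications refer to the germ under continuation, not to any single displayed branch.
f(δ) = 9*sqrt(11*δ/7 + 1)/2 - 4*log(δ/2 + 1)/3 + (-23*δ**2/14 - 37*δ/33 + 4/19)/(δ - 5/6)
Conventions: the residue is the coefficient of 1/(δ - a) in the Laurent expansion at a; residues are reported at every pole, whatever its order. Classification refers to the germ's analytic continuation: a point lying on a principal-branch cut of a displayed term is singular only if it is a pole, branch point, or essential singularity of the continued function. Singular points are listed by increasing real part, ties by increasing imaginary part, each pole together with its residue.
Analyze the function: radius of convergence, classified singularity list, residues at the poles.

Denominator factor (δ - 5/6): pole of order 1 at 5/6, modulus 5/6.
Branch term (-4/3)*log(1 - δ/(-2)): its argument vanishes at δ = -2, a logarithmic branch point, modulus 2.
Branch term (9/2)*sqrt(1 - δ/(-7/11)): its argument vanishes at δ = -7/11, a square-root branch point, modulus 7/11.
The radius of convergence is the smallest modulus among the singular points: 7/11.
The branch terms are analytic at 5/6 and contribute nothing to the residue; only the rational part matters.
At the order-1 pole 5/6 set g(δ) = (δ - (5/6))*(rational part) = -23*δ**2/14 - 37*δ/33 + 4/19.
Simple pole: residue = g(a) at a = 5/6, which is -65473/35112.
List the singular points by increasing real part (a conjugate pair: the negative imaginary part first).

Radius of convergence at 0: 7/11.
At -2: a logarithmic branch point.
At -7/11: an algebraic (square-root) branch point.
At 5/6: a pole of order 1; residue -65473/35112.


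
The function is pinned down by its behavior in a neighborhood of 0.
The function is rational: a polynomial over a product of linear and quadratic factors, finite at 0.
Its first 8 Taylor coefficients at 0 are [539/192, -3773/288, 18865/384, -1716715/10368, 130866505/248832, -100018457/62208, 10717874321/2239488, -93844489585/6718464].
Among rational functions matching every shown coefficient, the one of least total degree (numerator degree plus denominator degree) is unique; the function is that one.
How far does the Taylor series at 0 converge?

The radius of convergence is -2 + (2/7)*sqrt(70).

No rational of total degree below 4 reproduces all 8 coefficients; solving the [0/4] Pade equations on them gives f(σ) = 33/(4*(σ**2 - 4*σ - 12/7)**2), whose expansion matches every shown term.
Denominator factor (σ**2 - 4*σ - 12/7)^2: discriminant 160/7, real irrational roots 2 + (2/7)*sqrt(70) and 2 - (2/7)*sqrt(70); poles of order 2, moduli 2 + (2/7)*sqrt(70) and -2 + (2/7)*sqrt(70).
The radius of convergence is the smallest modulus among the singular points: -2 + (2/7)*sqrt(70).


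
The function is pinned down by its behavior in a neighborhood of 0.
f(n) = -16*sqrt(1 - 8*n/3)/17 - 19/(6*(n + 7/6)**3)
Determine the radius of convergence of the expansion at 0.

Denominator factor (n + 7/6)^3: pole of order 3 at -7/6, modulus 7/6.
Branch term (-16/17)*sqrt(1 - n/(3/8)): its argument vanishes at n = 3/8, a square-root branch point, modulus 3/8.
The radius of convergence is the smallest modulus among the singular points: 3/8.

The radius of convergence is 3/8.


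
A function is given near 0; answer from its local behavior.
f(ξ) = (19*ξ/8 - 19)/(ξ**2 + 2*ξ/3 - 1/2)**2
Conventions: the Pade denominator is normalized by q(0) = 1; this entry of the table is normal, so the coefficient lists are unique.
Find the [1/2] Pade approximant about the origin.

The Pade approximant has numerator coefficients [-76, -23113/154]; denominator coefficients [1, -2488/4389, -99532/13167].

Taylor coefficients needed (expand at 0): a_0 = -76, a_1 = -1159/6, a_2 = -684, a_3 = -49894/27.
Write the denominator as Q(ξ) = 1 + q1*ξ + q2*ξ^2. Requiring Q*f - P = O(ξ^4) with deg P <= 1 kills the coefficients of ξ^2..ξ^3 in Q*f:
  ξ^2: a_2 + q1*a_1 + q2*a_0 = 0, i.e. -684 + (-1159/6)*q1 + (-76)*q2 = 0.
  ξ^3: a_3 + q1*a_2 + q2*a_1 = 0, i.e. -49894/27 + (-684)*q1 + (-1159/6)*q2 = 0.
Solving this linear system: q1 = -2488/4389, q2 = -99532/13167.
The numerator is Q*f truncated at degree 1: P0 = a_0 = -76; P1 = a_1 + q1*a_0 = -23113/154.


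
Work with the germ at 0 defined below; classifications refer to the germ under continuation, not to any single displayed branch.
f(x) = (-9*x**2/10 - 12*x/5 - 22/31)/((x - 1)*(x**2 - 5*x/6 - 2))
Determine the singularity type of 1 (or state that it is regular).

The point is a pole of order 1.

The denominator factor x - 1 vanishes at 1 and appears to the power 1; the numerator there equals -1243/310, nonzero, and no other factor vanishes.
Hence a pole whose order is the multiplicity, 1.


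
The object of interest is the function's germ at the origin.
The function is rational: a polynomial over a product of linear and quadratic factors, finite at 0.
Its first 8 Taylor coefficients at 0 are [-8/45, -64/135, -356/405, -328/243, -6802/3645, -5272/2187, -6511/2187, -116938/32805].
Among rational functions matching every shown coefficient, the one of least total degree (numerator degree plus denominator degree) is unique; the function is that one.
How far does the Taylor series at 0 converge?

No rational of total degree below 5 reproduces all 8 coefficients; solving the [0/5] Pade equations on them gives f(χ) = -6/(5*(χ - 3/2)**3*(χ**2 + 4*χ/3 - 2)), whose expansion matches every shown term.
Denominator factor (χ - 3/2)^3: pole of order 3 at 3/2, modulus 3/2.
Denominator factor (χ**2 + 4*χ/3 - 2): discriminant 88/9, real irrational roots -2/3 + (1/3)*sqrt(22) and -2/3 - (1/3)*sqrt(22); poles of order 1, moduli -2/3 + (1/3)*sqrt(22) and 2/3 + (1/3)*sqrt(22).
The radius of convergence is the smallest modulus among the singular points: -2/3 + (1/3)*sqrt(22).

The radius of convergence is -2/3 + (1/3)*sqrt(22).


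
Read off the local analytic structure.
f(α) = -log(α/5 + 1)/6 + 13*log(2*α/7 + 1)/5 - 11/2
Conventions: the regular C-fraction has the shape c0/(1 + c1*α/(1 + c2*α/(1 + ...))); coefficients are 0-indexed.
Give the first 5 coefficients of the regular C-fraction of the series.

The regular C-fraction coefficients are [-11/2, 149/1155, 5461/344190, 24681899/56958230, -124817538996/428870433215].

Taylor coefficients (expand at 0): a_0 = -11/2, a_1 = 149/210, a_2 = -1511/14700, a_3 = 15257/771750, a_4 = -153599/36015000.
c0 = a_0 = -11/2. Peel one level at a time: if S = 1 + c*α/S' with S'(0) = 1, then c is the α-coefficient of S and S' = c*α/(S - 1).
S_1 = c0/f = 1 + (149/1155)*α + (-5461/2668050)*α^2 + ...; c1 = 149/1155.
S_2 = c1*α/(S_1 - 1) = 1 + (5461/344190)*α + (-2243809/326354700)*α^2 + ...; c2 = 5461/344190.
S_3 = c2*α/(S_2 - 1) = 1 + (24681899/56958230)*α + (4607358822/36532588225)*α^2 + ...; c3 = 24681899/56958230.
S_4 = c3*α/(S_3 - 1) = 1 + (-124817538996/428870433215)*α + ...; c4 = -124817538996/428870433215.


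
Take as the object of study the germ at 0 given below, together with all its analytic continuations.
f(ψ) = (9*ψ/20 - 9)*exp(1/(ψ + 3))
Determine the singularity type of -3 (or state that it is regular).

The exponent 1/(ψ - (-3)) has a pole at -3, so exp(1/(ψ - (-3))) takes every nonzero value near it: an essential singularity (not a pole of any order).

The point is an essential singularity.


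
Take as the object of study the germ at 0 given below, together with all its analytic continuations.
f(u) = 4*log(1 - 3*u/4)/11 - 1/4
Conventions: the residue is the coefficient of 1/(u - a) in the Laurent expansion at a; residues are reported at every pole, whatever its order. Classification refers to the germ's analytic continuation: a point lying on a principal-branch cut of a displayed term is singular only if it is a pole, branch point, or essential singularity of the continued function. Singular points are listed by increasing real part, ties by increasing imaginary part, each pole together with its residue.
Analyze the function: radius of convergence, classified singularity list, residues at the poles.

Branch term (4/11)*log(1 - u/(4/3)): its argument vanishes at u = 4/3, a logarithmic branch point, modulus 4/3.
The radius of convergence is the smallest modulus among the singular points: 4/3.

Radius of convergence at 0: 4/3.
At 4/3: a logarithmic branch point.


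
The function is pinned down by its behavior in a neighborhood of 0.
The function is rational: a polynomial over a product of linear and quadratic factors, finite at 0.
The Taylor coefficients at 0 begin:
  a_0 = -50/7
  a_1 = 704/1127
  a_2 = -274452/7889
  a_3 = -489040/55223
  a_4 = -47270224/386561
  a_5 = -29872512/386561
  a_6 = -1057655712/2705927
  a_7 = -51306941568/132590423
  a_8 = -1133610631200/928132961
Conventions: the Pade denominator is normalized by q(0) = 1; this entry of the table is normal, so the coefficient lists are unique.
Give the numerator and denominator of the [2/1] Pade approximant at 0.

The Pade approximant has numerator coefficients [-50/7, 188902552/77326851, -18917046116/541287957]; denominator coefficients [1, -122260/480291].

Taylor coefficients needed (read off): a_0 = -50/7, a_1 = 704/1127, a_2 = -274452/7889, a_3 = -489040/55223.
Write the denominator as Q(σ) = 1 + q1*σ. Requiring Q*f - P = O(σ^4) with deg P <= 2 kills the coefficients of σ^3..σ^3 in Q*f:
  σ^3: a_3 + q1*a_2 = 0, i.e. -489040/55223 + (-274452/7889)*q1 = 0.
Solving this linear system: q1 = -122260/480291.
The numerator is Q*f truncated at degree 2: P0 = a_0 = -50/7; P1 = a_1 + q1*a_0 = 188902552/77326851; P2 = a_2 + q1*a_1 = -18917046116/541287957.


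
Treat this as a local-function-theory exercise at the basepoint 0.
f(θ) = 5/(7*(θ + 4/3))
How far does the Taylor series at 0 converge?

Denominator factor (θ + 4/3): pole of order 1 at -4/3, modulus 4/3.
The radius of convergence is the smallest modulus among the singular points: 4/3.

The radius of convergence is 4/3.


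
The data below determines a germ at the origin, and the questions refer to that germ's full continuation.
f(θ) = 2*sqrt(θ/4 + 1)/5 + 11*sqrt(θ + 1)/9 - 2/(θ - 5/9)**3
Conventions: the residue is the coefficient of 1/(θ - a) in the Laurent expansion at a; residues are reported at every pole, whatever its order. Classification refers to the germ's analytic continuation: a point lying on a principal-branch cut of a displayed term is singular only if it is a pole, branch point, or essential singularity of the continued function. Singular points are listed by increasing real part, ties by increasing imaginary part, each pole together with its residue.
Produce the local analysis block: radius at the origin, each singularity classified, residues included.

Radius of convergence at 0: 5/9.
At -4: an algebraic (square-root) branch point.
At -1: an algebraic (square-root) branch point.
At 5/9: a pole of order 3; residue 0.

Denominator factor (θ - 5/9)^3: pole of order 3 at 5/9, modulus 5/9.
Branch term (2/5)*sqrt(1 - θ/(-4)): its argument vanishes at θ = -4, a square-root branch point, modulus 4.
Branch term (11/9)*sqrt(1 - θ/(-1)): its argument vanishes at θ = -1, a square-root branch point, modulus 1.
The radius of convergence is the smallest modulus among the singular points: 5/9.
The branch terms are analytic at 5/9 and contribute nothing to the residue; only the rational part matters.
At the order-3 pole 5/9 set g(θ) = (θ - (5/9))^3*(rational part) = -2.
Order-3 pole: residue = g''(a)/2; g''(5/9) = 0, so the residue is 0.
List the singular points by increasing real part (a conjugate pair: the negative imaginary part first).


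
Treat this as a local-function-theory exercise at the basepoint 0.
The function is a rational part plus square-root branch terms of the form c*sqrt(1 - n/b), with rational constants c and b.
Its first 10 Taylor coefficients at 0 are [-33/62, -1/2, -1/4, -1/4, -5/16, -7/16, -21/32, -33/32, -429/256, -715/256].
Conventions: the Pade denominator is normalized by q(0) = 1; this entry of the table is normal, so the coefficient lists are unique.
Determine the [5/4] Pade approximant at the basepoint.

The Pade approximant has numerator coefficients [-33/62, 101/62, -259/248, -135/248, 455/992, -1/32]; denominator coefficients [1, -4, 21/4, -5/2, 5/16].

Taylor coefficients needed (read off): a_0 = -33/62, a_1 = -1/2, a_2 = -1/4, a_3 = -1/4, a_4 = -5/16, a_5 = -7/16, a_6 = -21/32, a_7 = -33/32, a_8 = -429/256, a_9 = -715/256.
Write the denominator as Q(n) = 1 + q1*n + q2*n^2 + q3*n^3 + q4*n^4. Requiring Q*f - P = O(n^10) with deg P <= 5 kills the coefficients of n^6..n^9 in Q*f:
  n^6: a_6 + q1*a_5 + q2*a_4 + q3*a_3 + q4*a_2 = 0, i.e. -21/32 + (-7/16)*q1 + (-5/16)*q2 + (-1/4)*q3 + (-1/4)*q4 = 0.
  n^7: a_7 + q1*a_6 + q2*a_5 + q3*a_4 + q4*a_3 = 0, i.e. -33/32 + (-21/32)*q1 + (-7/16)*q2 + (-5/16)*q3 + (-1/4)*q4 = 0.
  n^8: a_8 + q1*a_7 + q2*a_6 + q3*a_5 + q4*a_4 = 0, i.e. -429/256 + (-33/32)*q1 + (-21/32)*q2 + (-7/16)*q3 + (-5/16)*q4 = 0.
  n^9: a_9 + q1*a_8 + q2*a_7 + q3*a_6 + q4*a_5 = 0, i.e. -715/256 + (-429/256)*q1 + (-33/32)*q2 + (-21/32)*q3 + (-7/16)*q4 = 0.
Solving this linear system: q1 = -4, q2 = 21/4, q3 = -5/2, q4 = 5/16.
The numerator is Q*f truncated at degree 5: P0 = a_0 = -33/62; P1 = a_1 + q1*a_0 = 101/62; P2 = a_2 + q1*a_1 + q2*a_0 = -259/248; P3 = a_3 + q1*a_2 + q2*a_1 + q3*a_0 = -135/248; P4 = a_4 + q1*a_3 + q2*a_2 + q3*a_1 + q4*a_0 = 455/992; P5 = a_5 + q1*a_4 + q2*a_3 + q3*a_2 + q4*a_1 = -1/32.


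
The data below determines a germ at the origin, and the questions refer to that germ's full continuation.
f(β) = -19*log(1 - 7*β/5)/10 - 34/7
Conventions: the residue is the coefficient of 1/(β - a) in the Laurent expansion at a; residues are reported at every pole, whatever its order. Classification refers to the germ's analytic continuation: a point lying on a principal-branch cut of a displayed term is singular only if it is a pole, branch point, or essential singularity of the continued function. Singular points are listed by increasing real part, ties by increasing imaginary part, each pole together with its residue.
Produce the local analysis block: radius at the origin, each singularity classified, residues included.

Branch term (-19/10)*log(1 - β/(5/7)): its argument vanishes at β = 5/7, a logarithmic branch point, modulus 5/7.
The radius of convergence is the smallest modulus among the singular points: 5/7.

Radius of convergence at 0: 5/7.
At 5/7: a logarithmic branch point.


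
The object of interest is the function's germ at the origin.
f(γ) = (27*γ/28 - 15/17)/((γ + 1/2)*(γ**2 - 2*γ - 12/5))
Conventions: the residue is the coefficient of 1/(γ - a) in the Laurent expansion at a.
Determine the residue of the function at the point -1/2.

The residue is 6495/5474.

At the order-1 pole -1/2 set g(γ) = (γ - (-1/2))*f(γ) = (27*γ/28 - 15/17)/(γ**2 - 2*γ - 12/5).
Simple pole: residue = g(a) at a = -1/2, which is 6495/5474.


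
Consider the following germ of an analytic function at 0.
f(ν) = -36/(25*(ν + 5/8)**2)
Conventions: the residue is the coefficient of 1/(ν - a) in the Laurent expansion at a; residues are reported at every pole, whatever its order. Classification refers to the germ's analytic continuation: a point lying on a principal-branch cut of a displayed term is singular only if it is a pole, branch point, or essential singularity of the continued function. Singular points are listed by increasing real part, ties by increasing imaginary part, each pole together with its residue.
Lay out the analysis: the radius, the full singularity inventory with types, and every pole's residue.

Radius of convergence at 0: 5/8.
At -5/8: a pole of order 2; residue 0.

Denominator factor (ν + 5/8)^2: pole of order 2 at -5/8, modulus 5/8.
The radius of convergence is the smallest modulus among the singular points: 5/8.
At the order-2 pole -5/8 set g(ν) = (ν - (-5/8))^2*f(ν) = -36/25.
Order-2 pole: residue = g'(a); g'(-5/8) = 0, so the residue is 0.


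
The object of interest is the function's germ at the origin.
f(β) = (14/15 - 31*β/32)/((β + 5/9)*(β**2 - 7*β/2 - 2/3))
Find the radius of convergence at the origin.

Denominator factor (β**2 - 7*β/2 - 2/3): discriminant 179/12, real irrational roots 7/4 + (1/12)*sqrt(537) and 7/4 - (1/12)*sqrt(537); poles of order 1, moduli 7/4 + (1/12)*sqrt(537) and -7/4 + (1/12)*sqrt(537).
Denominator factor (β + 5/9): pole of order 1 at -5/9, modulus 5/9.
The radius of convergence is the smallest modulus among the singular points: -7/4 + (1/12)*sqrt(537).

The radius of convergence is -7/4 + (1/12)*sqrt(537).


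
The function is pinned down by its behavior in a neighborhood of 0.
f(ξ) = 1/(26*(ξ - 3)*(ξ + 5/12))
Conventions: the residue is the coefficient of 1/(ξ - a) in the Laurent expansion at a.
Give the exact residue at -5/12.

At the order-1 pole -5/12 set g(ξ) = (ξ - (-5/12))*f(ξ) = 1/(26*(ξ - 3)).
Simple pole: residue = g(a) at a = -5/12, which is -6/533.

The residue is -6/533.


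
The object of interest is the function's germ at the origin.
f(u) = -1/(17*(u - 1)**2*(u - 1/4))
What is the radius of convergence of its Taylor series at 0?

The radius of convergence is 1/4.

Denominator factor (u - 1)^2: pole of order 2 at 1, modulus 1.
Denominator factor (u - 1/4): pole of order 1 at 1/4, modulus 1/4.
The radius of convergence is the smallest modulus among the singular points: 1/4.


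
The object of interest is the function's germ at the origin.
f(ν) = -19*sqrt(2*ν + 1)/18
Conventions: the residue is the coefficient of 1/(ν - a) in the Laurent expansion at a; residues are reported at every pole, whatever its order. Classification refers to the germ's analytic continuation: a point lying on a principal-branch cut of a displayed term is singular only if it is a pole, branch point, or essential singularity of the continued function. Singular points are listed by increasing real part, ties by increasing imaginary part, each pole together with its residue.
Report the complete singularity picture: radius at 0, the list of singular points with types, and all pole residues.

Radius of convergence at 0: 1/2.
At -1/2: an algebraic (square-root) branch point.

Branch term (-19/18)*sqrt(1 - ν/(-1/2)): its argument vanishes at ν = -1/2, a square-root branch point, modulus 1/2.
The radius of convergence is the smallest modulus among the singular points: 1/2.
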